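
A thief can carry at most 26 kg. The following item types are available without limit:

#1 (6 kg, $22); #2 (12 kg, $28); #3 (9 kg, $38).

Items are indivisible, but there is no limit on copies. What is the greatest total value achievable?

Best value-per-unit is #3 at 38/9; filling with it alone gives 2×38 = 76.
Optimal mix: 1×#1 + 2×#3 → weight 24, value 98.

$98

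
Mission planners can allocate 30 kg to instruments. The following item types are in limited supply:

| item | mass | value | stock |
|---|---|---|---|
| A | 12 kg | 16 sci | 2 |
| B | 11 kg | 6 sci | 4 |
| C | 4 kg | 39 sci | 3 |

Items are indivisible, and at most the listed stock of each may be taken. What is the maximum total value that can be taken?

133 sci

Top feasible selections:
- 1×A + 3×C: mass 24, value 133
- 1×B + 3×C: mass 23, value 123
- 3×C: mass 12, value 117
- 1×A + 2×C: mass 20, value 94
Best: 133 sci.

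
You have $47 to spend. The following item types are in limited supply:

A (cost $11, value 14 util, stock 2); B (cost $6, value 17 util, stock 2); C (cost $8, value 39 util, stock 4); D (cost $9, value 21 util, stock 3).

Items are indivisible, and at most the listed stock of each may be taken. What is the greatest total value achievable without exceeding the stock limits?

194 util

Top feasible selections:
- 1×B + 4×C + 1×D: cost 47, value 194
- 2×B + 4×C: cost 44, value 190
- 4×C + 1×D: cost 41, value 177
- 1×B + 4×C: cost 38, value 173
Best: 194 util.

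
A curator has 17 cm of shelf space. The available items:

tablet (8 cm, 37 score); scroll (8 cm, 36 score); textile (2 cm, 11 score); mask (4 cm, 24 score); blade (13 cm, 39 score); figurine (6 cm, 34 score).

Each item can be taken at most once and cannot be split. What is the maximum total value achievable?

This is a 0/1 knapsack; check combinations near the capacity.
- tablet+textile+figurine: length 8+2+6=16, value 37+11+34=82
- scroll+textile+figurine: length 8+2+6=16, value 36+11+34=81
- tablet+scroll: length 8+8=16, value 37+36=73
Best: 82 score.

82 score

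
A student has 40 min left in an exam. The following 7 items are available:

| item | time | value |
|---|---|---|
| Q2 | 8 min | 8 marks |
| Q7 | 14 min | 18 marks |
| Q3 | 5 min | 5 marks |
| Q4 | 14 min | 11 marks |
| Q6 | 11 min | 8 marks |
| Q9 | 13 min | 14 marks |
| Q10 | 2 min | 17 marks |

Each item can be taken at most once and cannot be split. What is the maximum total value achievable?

This is a 0/1 knapsack; check combinations near the capacity.
- Q2+Q7+Q9+Q10: time 8+14+13+2=37, value 8+18+14+17=57
- Q7+Q6+Q9+Q10: time 14+11+13+2=40, value 18+8+14+17=57
- Q2+Q7+Q3+Q6+Q10: time 8+14+5+11+2=40, value 8+18+5+8+17=56
Best: 57 marks.

57 marks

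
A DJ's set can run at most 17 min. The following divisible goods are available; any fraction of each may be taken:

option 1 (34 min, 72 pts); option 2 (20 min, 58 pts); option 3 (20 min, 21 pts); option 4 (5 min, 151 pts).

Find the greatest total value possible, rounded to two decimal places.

185.80

Take in order of value per unit:
- option 4 (151/5 per unit): all 5 → value 151, running total 151.00
- option 2 (58/20 per unit): 12 of 20 → value 12×58/20 = 34.8000, running total 185.80
Total 185.80.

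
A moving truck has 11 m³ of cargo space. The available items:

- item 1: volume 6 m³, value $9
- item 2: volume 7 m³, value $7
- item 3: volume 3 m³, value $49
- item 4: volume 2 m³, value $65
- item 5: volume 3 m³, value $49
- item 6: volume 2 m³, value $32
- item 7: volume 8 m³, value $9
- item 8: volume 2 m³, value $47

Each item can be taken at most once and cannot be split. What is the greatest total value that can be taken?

Check high-value combinations within 11 m³:
- item 3+item 4+item 5+item 8: volume 3+2+3+2=10, value 49+65+49+47=210
- item 3+item 4+item 5+item 6: volume 3+2+3+2=10, value 49+65+49+32=195
- item 3+item 4+item 6+item 8: volume 3+2+2+2=9, value 49+65+32+47=193
- item 4+item 5+item 6+item 8: volume 2+3+2+2=9, value 65+49+32+47=193
- item 3+item 5+item 6+item 8: volume 3+3+2+2=10, value 49+49+32+47=177
Best: $210.

$210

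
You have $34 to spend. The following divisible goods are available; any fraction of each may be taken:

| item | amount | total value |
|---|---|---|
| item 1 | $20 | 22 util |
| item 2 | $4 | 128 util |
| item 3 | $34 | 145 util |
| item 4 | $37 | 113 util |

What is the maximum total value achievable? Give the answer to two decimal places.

255.94

Take in order of value per unit:
- item 2 (128/4 per unit): all 4 → value 128, running total 128.00
- item 3 (145/34 per unit): 30 of 34 → value 30×145/34 = 127.9412, running total 255.94
Total 255.94.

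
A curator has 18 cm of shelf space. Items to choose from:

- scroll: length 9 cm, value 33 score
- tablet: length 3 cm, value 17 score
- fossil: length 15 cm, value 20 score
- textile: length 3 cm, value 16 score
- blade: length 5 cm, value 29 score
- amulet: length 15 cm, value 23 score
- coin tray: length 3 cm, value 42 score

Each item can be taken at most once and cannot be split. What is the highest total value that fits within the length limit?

108 score

Check high-value combinations within 18 cm:
- scroll+tablet+textile+coin tray: length 9+3+3+3=18, value 33+17+16+42=108
- tablet+textile+blade+coin tray: length 3+3+5+3=14, value 17+16+29+42=104
- scroll+blade+coin tray: length 9+5+3=17, value 33+29+42=104
- scroll+tablet+coin tray: length 9+3+3=15, value 33+17+42=92
Best: 108 score.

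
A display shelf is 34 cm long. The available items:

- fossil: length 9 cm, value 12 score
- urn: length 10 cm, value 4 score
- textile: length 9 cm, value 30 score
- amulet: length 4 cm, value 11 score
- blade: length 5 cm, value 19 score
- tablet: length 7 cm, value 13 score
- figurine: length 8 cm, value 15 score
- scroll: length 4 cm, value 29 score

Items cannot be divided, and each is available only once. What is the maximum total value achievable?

Check high-value combinations within 34 cm:
- textile+blade+tablet+figurine+scroll: length 9+5+7+8+4=33, value 30+19+13+15+29=106
- textile+amulet+blade+figurine+scroll: length 9+4+5+8+4=30, value 30+11+19+15+29=104
- fossil+textile+blade+tablet+scroll: length 9+9+5+7+4=34, value 12+30+19+13+29=103
Best: 106 score.

106 score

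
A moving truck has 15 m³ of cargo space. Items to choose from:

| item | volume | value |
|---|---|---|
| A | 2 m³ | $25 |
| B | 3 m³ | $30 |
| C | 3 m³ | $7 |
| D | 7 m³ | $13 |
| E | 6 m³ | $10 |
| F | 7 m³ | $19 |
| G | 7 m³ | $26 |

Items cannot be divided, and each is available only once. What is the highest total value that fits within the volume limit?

Check high-value combinations within 15 m³:
- A+B+C+G: volume 2+3+3+7=15, value 25+30+7+26=88
- A+B+G: volume 2+3+7=12, value 25+30+26=81
- A+B+C+F: volume 2+3+3+7=15, value 25+30+7+19=81
- A+B+C+D: volume 2+3+3+7=15, value 25+30+7+13=75
Best: $88.

$88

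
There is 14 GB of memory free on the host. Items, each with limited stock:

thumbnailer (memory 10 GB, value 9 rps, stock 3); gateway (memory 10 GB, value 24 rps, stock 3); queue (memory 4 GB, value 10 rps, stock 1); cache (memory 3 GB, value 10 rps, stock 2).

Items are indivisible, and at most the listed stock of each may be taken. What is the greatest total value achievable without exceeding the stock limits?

34 rps

Top feasible selections:
- 1×gateway + 1×cache: memory 13, value 34
- 1×gateway + 1×queue: memory 14, value 34
- 1×queue + 2×cache: memory 10, value 30
- 1×gateway: memory 10, value 24
Best: 34 rps.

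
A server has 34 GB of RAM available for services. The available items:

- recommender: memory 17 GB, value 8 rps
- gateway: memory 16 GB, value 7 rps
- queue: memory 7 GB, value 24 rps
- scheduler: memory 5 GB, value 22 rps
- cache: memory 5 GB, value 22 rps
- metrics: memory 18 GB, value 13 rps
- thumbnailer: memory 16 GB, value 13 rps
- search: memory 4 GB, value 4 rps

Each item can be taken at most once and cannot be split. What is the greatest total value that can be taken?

81 rps

Check high-value combinations within 34 GB:
- queue+scheduler+cache+thumbnailer: memory 7+5+5+16=33, value 24+22+22+13=81
- recommender+queue+scheduler+cache: memory 17+7+5+5=34, value 8+24+22+22=76
- gateway+queue+scheduler+cache: memory 16+7+5+5=33, value 7+24+22+22=75
- queue+scheduler+cache+search: memory 7+5+5+4=21, value 24+22+22+4=72
Best: 81 rps.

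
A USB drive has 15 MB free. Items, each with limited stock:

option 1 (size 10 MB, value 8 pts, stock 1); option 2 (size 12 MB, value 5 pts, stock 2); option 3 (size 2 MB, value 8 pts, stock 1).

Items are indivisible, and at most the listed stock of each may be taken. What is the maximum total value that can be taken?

16 pts

Best selections within size 15 and stock limits:
- 1×option 1 + 1×option 3: size 12, value 16
- 1×option 2 + 1×option 3: size 14, value 13
- 1×option 3: size 2, value 8
- 1×option 1: size 10, value 8
Best: 16 pts.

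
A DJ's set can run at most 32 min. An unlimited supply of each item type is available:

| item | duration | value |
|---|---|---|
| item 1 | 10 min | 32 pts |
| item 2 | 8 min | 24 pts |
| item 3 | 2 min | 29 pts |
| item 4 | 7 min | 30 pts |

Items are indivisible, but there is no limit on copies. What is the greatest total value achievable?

464 pts

Best value-per-unit is item 3 at 29/2, and filling with it alone uses duration 16×2=32. No mix of the others beats 16×29 = 464.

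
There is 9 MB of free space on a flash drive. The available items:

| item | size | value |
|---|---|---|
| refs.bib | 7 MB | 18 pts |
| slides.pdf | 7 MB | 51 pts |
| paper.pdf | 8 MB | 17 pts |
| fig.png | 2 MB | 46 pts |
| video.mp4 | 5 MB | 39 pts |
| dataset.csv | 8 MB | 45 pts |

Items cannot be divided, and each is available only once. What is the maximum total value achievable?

Check high-value combinations within 9 MB:
- slides.pdf+fig.png: size 7+2=9, value 51+46=97
- fig.png+video.mp4: size 2+5=7, value 46+39=85
- refs.bib+fig.png: size 7+2=9, value 18+46=64
- slides.pdf: size 7, value 51
Best: 97 pts.

97 pts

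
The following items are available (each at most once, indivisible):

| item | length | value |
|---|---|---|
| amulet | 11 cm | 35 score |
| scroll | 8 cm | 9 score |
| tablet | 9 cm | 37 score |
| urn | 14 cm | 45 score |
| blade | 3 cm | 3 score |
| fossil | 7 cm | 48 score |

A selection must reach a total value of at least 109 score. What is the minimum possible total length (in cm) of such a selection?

Subsets with value ≥ 109, sorted by total length:
- amulet+tablet+fossil: length 27, value 120
- tablet+urn+fossil: length 30, value 130
Minimum length: 27 cm.

27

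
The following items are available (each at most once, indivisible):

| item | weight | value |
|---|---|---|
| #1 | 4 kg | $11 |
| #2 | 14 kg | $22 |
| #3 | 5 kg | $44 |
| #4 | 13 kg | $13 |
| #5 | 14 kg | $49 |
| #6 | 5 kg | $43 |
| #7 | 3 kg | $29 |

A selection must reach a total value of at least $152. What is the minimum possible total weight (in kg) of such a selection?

Subsets with value ≥ 152, sorted by total weight:
- #3+#5+#6+#7: weight 27, value 165
- #1+#3+#5+#6+#7: weight 31, value 176
- #2+#3+#5+#6: weight 38, value 158
- #3+#4+#5+#6+#7: weight 40, value 178
Minimum weight: 27 kg.

27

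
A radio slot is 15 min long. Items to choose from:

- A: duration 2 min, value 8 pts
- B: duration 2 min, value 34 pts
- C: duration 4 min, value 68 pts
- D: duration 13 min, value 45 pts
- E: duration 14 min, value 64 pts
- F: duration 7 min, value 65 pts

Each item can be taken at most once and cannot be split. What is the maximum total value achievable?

Check high-value combinations within 15 min:
- A+B+C+F: duration 2+2+4+7=15, value 8+34+68+65=175
- B+C+F: duration 2+4+7=13, value 34+68+65=167
- A+C+F: duration 2+4+7=13, value 8+68+65=141
- C+F: duration 4+7=11, value 68+65=133
- A+B+C: duration 2+2+4=8, value 8+34+68=110
Best: 175 pts.

175 pts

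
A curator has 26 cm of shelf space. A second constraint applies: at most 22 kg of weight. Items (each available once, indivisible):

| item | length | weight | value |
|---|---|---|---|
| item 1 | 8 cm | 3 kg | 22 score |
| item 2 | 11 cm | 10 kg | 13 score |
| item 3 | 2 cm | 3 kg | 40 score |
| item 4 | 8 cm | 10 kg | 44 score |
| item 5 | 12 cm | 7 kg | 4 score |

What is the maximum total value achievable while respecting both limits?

106 score

Feasible sets respecting both limits:
- item 1+item 3+item 4: length 18, weight 16, value 106
- item 3+item 4+item 5: length 22, weight 20, value 88
- item 3+item 4: length 10, weight 13, value 84
Best: 106 score.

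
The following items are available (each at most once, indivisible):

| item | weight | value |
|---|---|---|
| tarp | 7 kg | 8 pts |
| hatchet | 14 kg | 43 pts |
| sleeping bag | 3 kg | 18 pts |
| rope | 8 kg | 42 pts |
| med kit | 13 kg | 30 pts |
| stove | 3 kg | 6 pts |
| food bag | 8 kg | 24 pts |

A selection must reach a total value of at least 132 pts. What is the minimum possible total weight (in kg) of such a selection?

Subsets with value ≥ 132, sorted by total weight:
- hatchet+sleeping bag+rope+stove+food bag: weight 36, value 133
- hatchet+sleeping bag+rope+med kit: weight 38, value 133
- tarp+hatchet+sleeping bag+rope+food bag: weight 40, value 135
Minimum weight: 36 kg.

36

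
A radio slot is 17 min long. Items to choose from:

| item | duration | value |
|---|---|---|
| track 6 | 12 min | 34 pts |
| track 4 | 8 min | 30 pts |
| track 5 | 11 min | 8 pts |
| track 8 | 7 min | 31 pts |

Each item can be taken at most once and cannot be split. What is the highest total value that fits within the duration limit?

61 pts

Check high-value combinations within 17 min:
- track 4+track 8: duration 8+7=15, value 30+31=61
- track 6: duration 12, value 34
- track 8: duration 7, value 31
- track 4: duration 8, value 30
- track 5: duration 11, value 8
Best: 61 pts.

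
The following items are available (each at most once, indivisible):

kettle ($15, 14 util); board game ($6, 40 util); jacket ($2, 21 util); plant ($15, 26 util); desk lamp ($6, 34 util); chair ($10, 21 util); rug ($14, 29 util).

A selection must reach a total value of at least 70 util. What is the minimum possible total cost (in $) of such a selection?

Subsets with value ≥ 70, sorted by total cost:
- board game+desk lamp: cost 12, value 74
- board game+jacket+desk lamp: cost 14, value 95
Minimum cost: 12 $.

12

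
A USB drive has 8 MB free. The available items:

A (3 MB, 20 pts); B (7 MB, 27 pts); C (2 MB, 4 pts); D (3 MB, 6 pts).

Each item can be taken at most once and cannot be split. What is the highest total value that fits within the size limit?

30 pts

Check high-value combinations within 8 MB:
- A+C+D: size 3+2+3=8, value 20+4+6=30
- B: size 7, value 27
- A+D: size 3+3=6, value 20+6=26
Best: 30 pts.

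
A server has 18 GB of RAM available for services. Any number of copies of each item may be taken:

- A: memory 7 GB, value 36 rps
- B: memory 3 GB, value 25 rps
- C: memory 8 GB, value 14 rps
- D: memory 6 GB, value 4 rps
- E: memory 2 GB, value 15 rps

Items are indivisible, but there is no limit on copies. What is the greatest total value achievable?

150 rps

Best value-per-unit is B at 25/3, and filling with it alone uses memory 6×3=18. No mix of the others beats 6×25 = 150.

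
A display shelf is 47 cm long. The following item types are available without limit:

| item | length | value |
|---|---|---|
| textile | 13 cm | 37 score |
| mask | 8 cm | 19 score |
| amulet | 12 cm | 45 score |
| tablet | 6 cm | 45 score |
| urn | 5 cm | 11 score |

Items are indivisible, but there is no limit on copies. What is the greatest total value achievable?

326 score

Best value-per-unit is tablet at 45/6; filling with it alone gives 7×45 = 315.
Optimal mix: 7×tablet + 1×urn → length 47, value 326.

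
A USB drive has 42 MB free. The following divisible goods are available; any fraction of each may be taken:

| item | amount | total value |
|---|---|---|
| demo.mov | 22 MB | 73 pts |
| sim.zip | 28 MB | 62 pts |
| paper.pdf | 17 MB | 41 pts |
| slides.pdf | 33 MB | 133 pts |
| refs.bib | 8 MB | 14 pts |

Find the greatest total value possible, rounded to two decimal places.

Take in order of value per unit:
- slides.pdf (133/33 per unit): all 33 → value 133, running total 133.00
- demo.mov (73/22 per unit): 9 of 22 → value 9×73/22 = 29.8636, running total 162.86
Total 162.86.

162.86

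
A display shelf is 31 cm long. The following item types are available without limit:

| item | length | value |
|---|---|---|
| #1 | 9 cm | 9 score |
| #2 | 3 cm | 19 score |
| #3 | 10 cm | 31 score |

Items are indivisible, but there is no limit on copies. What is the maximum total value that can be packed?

Best value-per-unit is #2 at 19/3, and filling with it alone uses length 10×3=30. No mix of the others beats 10×19 = 190.

190 score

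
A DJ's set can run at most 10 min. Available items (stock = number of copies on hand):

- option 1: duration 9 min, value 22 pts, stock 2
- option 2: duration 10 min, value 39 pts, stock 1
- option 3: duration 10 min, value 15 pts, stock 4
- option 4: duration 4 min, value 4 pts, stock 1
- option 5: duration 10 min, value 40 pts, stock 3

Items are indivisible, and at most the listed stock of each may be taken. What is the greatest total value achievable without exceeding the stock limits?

40 pts

Top feasible selections:
- 1×option 5: duration 10, value 40
- 1×option 2: duration 10, value 39
Best: 40 pts.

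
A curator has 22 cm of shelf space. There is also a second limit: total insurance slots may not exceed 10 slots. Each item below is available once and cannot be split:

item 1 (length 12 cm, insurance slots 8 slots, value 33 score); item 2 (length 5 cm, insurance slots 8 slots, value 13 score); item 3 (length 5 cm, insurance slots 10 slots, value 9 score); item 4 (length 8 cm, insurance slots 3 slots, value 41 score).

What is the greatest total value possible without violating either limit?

Feasible sets respecting both limits:
- item 4: length 8, insurance slots 3, value 41
- item 1: length 12, insurance slots 8, value 33
- item 2: length 5, insurance slots 8, value 13
Best: 41 score.

41 score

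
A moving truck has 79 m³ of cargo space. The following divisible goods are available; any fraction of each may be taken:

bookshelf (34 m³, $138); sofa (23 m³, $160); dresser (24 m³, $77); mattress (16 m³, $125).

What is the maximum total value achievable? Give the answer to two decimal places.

442.25

Take in order of value per unit:
- mattress (125/16 per unit): all 16 → value 125, running total 125.00
- sofa (160/23 per unit): all 23 → value 160, running total 285.00
- bookshelf (138/34 per unit): all 34 → value 138, running total 423.00
- dresser (77/24 per unit): 6 of 24 → value 6×77/24 = 19.2500, running total 442.25
Total 442.25.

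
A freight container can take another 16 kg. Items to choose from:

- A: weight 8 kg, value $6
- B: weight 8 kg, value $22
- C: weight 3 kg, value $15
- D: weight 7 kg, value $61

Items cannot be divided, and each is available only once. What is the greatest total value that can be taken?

Check high-value combinations within 16 kg:
- B+D: weight 8+7=15, value 22+61=83
- C+D: weight 3+7=10, value 15+61=76
- A+D: weight 8+7=15, value 6+61=67
- D: weight 7, value 61
Best: $83.

$83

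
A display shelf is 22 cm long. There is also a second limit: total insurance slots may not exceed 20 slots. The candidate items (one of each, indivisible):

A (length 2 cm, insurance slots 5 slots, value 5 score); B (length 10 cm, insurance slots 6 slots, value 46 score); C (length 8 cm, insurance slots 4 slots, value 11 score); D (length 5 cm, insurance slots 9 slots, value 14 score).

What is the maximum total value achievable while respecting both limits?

Feasible sets respecting both limits:
- A+B+D: length 17, insurance slots 20, value 65
- A+B+C: length 20, insurance slots 15, value 62
- B+D: length 15, insurance slots 15, value 60
Best: 65 score.

65 score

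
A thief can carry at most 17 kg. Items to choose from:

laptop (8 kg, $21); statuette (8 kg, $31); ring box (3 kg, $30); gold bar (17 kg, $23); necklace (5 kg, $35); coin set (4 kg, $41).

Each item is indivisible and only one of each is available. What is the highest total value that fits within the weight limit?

Check high-value combinations within 17 kg:
- statuette+necklace+coin set: weight 8+5+4=17, value 31+35+41=107
- ring box+necklace+coin set: weight 3+5+4=12, value 30+35+41=106
- statuette+ring box+coin set: weight 8+3+4=15, value 31+30+41=102
- laptop+necklace+coin set: weight 8+5+4=17, value 21+35+41=97
Best: $107.

$107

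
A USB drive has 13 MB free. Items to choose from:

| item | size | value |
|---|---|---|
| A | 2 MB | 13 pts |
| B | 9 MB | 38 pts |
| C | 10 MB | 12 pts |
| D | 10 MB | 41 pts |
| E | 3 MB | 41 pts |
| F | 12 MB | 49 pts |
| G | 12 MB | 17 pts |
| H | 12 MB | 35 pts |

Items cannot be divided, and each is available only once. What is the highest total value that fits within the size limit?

82 pts

Check high-value combinations within 13 MB:
- D+E: size 10+3=13, value 41+41=82
- B+E: size 9+3=12, value 38+41=79
- A+E: size 2+3=5, value 13+41=54
- A+D: size 2+10=12, value 13+41=54
- C+E: size 10+3=13, value 12+41=53
Best: 82 pts.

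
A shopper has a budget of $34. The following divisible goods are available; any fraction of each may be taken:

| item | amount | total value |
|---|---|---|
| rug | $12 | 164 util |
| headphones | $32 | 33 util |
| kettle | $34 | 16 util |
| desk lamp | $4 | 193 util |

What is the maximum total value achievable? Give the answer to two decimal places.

Take in order of value per unit:
- desk lamp (193/4 per unit): all 4 → value 193, running total 193.00
- rug (164/12 per unit): all 12 → value 164, running total 357.00
- headphones (33/32 per unit): 18 of 32 → value 18×33/32 = 18.5625, running total 375.56
Total 375.56.

375.56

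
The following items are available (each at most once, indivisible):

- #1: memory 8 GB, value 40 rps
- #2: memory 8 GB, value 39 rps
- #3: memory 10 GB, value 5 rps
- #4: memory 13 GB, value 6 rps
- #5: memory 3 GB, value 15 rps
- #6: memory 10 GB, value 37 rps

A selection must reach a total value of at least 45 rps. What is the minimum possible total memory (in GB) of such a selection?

Subsets with value ≥ 45, sorted by total memory:
- #1+#5: memory 11, value 55
- #2+#5: memory 11, value 54
- #5+#6: memory 13, value 52
Minimum memory: 11 GB.

11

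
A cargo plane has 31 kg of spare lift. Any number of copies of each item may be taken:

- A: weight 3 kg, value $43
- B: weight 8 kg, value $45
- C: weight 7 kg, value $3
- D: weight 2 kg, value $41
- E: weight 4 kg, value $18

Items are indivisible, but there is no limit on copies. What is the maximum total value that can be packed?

Best value-per-unit is D at 41/2; filling with it alone gives 15×41 = 615.
Optimal mix: 1×A + 14×D → weight 31, value 617.

$617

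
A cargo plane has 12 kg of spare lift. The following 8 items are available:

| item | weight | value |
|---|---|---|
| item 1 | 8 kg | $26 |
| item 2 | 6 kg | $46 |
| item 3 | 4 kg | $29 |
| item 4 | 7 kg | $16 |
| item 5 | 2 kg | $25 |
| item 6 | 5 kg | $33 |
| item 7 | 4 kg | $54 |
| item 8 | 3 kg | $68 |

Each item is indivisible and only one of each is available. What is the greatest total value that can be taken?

Check high-value combinations within 12 kg:
- item 6+item 7+item 8: weight 5+4+3=12, value 33+54+68=155
- item 3+item 7+item 8: weight 4+4+3=11, value 29+54+68=151
- item 5+item 7+item 8: weight 2+4+3=9, value 25+54+68=147
- item 2+item 5+item 8: weight 6+2+3=11, value 46+25+68=139
Best: $155.

$155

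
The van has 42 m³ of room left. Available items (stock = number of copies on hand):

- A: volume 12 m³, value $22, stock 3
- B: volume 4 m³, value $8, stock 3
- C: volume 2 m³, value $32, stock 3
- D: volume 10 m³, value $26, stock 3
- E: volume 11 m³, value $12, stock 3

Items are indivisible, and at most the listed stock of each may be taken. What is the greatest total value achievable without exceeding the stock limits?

Top feasible selections:
- 1×B + 3×C + 3×D: volume 40, value 182
- 1×A + 1×B + 3×C + 2×D: volume 42, value 178
- 3×C + 3×D: volume 36, value 174
- 3×B + 3×C + 2×D: volume 38, value 172
Best: $182.

$182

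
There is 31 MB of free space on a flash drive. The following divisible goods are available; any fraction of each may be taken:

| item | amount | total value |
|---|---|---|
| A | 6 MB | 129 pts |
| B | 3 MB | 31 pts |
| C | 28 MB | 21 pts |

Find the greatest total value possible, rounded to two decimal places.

Take in order of value per unit:
- A (129/6 per unit): all 6 → value 129, running total 129.00
- B (31/3 per unit): all 3 → value 31, running total 160.00
- C (21/28 per unit): 22 of 28 → value 22×21/28 = 16.5000, running total 176.50
Total 176.50.

176.50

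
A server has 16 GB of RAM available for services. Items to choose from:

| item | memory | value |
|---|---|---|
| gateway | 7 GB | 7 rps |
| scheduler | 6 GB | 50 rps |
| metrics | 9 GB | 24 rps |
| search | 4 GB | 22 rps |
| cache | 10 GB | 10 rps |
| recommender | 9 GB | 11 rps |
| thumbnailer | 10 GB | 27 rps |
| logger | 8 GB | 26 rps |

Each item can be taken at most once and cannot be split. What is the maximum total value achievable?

77 rps

Check high-value combinations within 16 GB:
- scheduler+thumbnailer: memory 6+10=16, value 50+27=77
- scheduler+logger: memory 6+8=14, value 50+26=76
- scheduler+metrics: memory 6+9=15, value 50+24=74
Best: 77 rps.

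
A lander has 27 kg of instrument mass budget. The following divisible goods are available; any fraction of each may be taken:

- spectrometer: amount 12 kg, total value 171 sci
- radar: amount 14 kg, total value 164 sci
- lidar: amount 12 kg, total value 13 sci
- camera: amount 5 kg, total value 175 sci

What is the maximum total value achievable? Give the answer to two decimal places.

Take in order of value per unit:
- camera (175/5 per unit): all 5 → value 175, running total 175.00
- spectrometer (171/12 per unit): all 12 → value 171, running total 346.00
- radar (164/14 per unit): 10 of 14 → value 10×164/14 = 117.1429, running total 463.14
Total 463.14.

463.14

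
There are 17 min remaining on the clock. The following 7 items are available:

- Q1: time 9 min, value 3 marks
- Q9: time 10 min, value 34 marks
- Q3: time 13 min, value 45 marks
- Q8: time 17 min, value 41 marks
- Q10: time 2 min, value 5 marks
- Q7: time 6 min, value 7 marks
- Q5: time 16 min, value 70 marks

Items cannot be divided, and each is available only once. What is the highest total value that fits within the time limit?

This is a 0/1 knapsack; check combinations near the capacity.
- Q5: time 16, value 70
- Q3+Q10: time 13+2=15, value 45+5=50
- Q3: time 13, value 45
Best: 70 marks.

70 marks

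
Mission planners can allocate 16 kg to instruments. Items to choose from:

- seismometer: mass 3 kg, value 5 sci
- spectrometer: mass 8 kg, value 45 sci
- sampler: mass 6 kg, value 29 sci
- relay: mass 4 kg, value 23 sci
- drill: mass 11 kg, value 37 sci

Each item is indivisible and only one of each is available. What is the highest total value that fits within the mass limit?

74 sci

Check high-value combinations within 16 kg:
- spectrometer+sampler: mass 8+6=14, value 45+29=74
- seismometer+spectrometer+relay: mass 3+8+4=15, value 5+45+23=73
- spectrometer+relay: mass 8+4=12, value 45+23=68
- relay+drill: mass 4+11=15, value 23+37=60
- seismometer+sampler+relay: mass 3+6+4=13, value 5+29+23=57
Best: 74 sci.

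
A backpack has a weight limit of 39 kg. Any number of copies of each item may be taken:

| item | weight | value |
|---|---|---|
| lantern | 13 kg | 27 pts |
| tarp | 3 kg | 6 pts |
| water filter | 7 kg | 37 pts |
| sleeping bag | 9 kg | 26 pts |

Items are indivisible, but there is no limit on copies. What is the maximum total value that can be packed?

191 pts

Best value-per-unit is water filter at 37/7; filling with it alone gives 5×37 = 185.
Optimal mix: 1×tarp + 5×water filter → weight 38, value 191.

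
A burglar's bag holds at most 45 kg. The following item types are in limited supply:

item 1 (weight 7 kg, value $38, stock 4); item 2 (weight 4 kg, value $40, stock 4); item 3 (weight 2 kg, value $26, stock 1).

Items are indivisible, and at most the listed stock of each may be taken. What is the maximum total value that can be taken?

Best selections within weight 45 and stock limits:
- 4×item 1 + 4×item 2: weight 44, value 312
- 3×item 1 + 4×item 2 + 1×item 3: weight 39, value 300
Best: $312.

$312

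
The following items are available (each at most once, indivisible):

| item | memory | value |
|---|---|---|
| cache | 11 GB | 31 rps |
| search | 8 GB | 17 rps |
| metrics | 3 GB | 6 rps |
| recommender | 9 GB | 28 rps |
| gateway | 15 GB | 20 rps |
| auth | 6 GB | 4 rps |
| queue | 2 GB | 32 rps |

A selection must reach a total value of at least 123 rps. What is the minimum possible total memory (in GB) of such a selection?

Subsets with value ≥ 123, sorted by total memory:
- cache+search+recommender+gateway+queue: memory 45, value 128
- cache+search+metrics+recommender+gateway+queue: memory 48, value 134
- cache+search+recommender+gateway+auth+queue: memory 51, value 132
Minimum memory: 45 GB.

45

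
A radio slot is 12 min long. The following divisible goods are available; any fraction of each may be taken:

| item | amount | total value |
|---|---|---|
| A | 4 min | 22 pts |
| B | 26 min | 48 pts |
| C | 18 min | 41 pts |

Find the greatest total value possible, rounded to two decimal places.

40.22

Take in order of value per unit:
- A (22/4 per unit): all 4 → value 22, running total 22.00
- C (41/18 per unit): 8 of 18 → value 8×41/18 = 18.2222, running total 40.22
Total 40.22.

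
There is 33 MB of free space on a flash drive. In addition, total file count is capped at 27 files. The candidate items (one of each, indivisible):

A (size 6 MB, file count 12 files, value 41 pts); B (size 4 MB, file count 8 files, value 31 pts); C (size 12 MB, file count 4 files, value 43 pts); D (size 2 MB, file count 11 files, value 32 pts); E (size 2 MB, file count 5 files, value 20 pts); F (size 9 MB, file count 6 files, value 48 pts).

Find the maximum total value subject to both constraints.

152 pts

Feasible sets respecting both limits:
- A+C+E+F: size 29, file count 27, value 152
- C+D+E+F: size 25, file count 26, value 143
- B+C+E+F: size 27, file count 23, value 142
Best: 152 pts.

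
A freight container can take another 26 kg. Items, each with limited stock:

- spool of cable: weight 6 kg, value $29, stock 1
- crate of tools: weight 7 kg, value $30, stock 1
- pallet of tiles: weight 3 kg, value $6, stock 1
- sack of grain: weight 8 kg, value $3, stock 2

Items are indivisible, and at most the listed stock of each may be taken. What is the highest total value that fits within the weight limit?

$68

Best selections within weight 26 and stock limits:
- 1×spool of cable + 1×crate of tools + 1×pallet of tiles + 1×sack of grain: weight 24, value 68
- 1×spool of cable + 1×crate of tools + 1×pallet of tiles: weight 16, value 65
Best: $68.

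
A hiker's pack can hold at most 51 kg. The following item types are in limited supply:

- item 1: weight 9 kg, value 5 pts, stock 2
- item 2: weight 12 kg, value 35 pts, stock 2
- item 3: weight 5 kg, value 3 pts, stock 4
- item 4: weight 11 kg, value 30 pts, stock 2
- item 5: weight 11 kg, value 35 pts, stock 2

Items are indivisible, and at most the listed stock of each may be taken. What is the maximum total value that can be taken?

143 pts

Best selections within weight 51 and stock limits:
- 2×item 2 + 1×item 3 + 2×item 5: weight 51, value 143
- 2×item 2 + 2×item 5: weight 46, value 140
Best: 143 pts.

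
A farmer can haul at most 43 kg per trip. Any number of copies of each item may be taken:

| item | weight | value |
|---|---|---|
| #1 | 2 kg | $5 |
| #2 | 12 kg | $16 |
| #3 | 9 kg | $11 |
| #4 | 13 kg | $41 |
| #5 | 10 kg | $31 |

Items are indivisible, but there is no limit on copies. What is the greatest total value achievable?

Best value-per-unit is #4 at 41/13; filling with it alone gives 3×41 = 123.
Optimal mix: 1×#4 + 3×#5 → weight 43, value 134.

$134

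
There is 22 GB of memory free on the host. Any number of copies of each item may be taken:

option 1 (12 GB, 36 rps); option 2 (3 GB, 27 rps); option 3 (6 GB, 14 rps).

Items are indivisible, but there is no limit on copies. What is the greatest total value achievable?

Best value-per-unit is option 2 at 27/3, and filling with it alone uses memory 7×3=21. No mix of the others beats 7×27 = 189.

189 rps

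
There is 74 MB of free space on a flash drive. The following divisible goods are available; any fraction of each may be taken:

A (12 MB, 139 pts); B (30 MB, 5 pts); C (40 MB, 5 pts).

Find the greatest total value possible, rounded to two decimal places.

Take in order of value per unit:
- A (139/12 per unit): all 12 → value 139, running total 139.00
- B (5/30 per unit): all 30 → value 5, running total 144.00
- C (5/40 per unit): 32 of 40 → value 32×5/40 = 4.0000, running total 148.00
Total 148.00.

148.00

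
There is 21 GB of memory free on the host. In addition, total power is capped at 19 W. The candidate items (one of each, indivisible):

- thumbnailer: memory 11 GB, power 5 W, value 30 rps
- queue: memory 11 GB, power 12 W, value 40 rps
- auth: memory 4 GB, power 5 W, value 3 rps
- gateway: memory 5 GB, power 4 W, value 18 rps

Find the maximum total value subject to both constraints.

58 rps

Feasible sets respecting both limits:
- queue+gateway: memory 16, power 16, value 58
- thumbnailer+auth+gateway: memory 20, power 14, value 51
- thumbnailer+gateway: memory 16, power 9, value 48
Best: 58 rps.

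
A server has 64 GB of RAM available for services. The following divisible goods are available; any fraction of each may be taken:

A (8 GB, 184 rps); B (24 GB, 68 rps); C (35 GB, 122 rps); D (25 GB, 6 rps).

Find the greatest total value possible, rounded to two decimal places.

Take in order of value per unit:
- A (184/8 per unit): all 8 → value 184, running total 184.00
- C (122/35 per unit): all 35 → value 122, running total 306.00
- B (68/24 per unit): 21 of 24 → value 21×68/24 = 59.5000, running total 365.50
Total 365.50.

365.50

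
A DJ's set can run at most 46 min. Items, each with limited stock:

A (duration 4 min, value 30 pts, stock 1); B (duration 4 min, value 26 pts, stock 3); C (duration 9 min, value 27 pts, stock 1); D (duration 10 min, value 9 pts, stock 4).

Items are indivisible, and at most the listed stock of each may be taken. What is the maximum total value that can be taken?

Top feasible selections:
- 1×A + 3×B + 1×C + 2×D: duration 45, value 153
- 1×A + 3×B + 1×C + 1×D: duration 35, value 144
Best: 153 pts.

153 pts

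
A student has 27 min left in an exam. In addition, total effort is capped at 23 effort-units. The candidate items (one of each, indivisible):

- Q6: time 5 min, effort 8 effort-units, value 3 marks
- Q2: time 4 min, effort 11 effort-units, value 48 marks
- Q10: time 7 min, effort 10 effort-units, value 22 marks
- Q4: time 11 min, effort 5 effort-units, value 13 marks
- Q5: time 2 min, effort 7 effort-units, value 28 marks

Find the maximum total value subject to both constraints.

89 marks

Feasible sets respecting both limits:
- Q2+Q4+Q5: time 17, effort 23, value 89
- Q2+Q5: time 6, effort 18, value 76
- Q2+Q10: time 11, effort 21, value 70
- Q10+Q4+Q5: time 20, effort 22, value 63
Best: 89 marks.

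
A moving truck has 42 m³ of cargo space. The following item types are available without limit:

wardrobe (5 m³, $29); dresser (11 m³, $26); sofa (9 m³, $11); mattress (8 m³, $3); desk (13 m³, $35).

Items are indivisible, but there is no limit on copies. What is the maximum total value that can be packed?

Best value-per-unit is wardrobe at 29/5, and filling with it alone uses volume 8×5=40. No mix of the others beats 8×29 = 232.

$232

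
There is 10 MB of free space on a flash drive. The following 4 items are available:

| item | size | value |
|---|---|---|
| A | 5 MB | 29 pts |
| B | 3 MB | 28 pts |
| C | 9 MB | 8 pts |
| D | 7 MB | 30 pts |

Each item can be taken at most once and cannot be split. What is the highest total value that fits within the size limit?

58 pts

This is a 0/1 knapsack; check combinations near the capacity.
- B+D: size 3+7=10, value 28+30=58
- A+B: size 5+3=8, value 29+28=57
- D: size 7, value 30
- A: size 5, value 29
Best: 58 pts.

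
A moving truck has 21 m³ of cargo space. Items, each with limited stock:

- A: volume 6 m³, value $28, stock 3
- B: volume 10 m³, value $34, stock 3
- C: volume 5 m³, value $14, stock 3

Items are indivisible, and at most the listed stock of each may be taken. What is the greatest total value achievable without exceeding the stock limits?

Top feasible selections:
- 3×A: volume 18, value 84
- 1×A + 1×B + 1×C: volume 21, value 76
Best: $84.

$84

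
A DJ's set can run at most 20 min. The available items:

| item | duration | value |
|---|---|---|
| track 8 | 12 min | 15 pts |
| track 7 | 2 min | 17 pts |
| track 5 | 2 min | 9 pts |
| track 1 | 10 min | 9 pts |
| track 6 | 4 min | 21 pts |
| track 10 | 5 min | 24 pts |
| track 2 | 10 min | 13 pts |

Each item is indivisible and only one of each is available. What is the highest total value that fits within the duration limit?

71 pts

This is a 0/1 knapsack; check combinations near the capacity.
- track 7+track 5+track 6+track 10: duration 2+2+4+5=13, value 17+9+21+24=71
- track 7+track 5+track 10+track 2: duration 2+2+5+10=19, value 17+9+24+13=63
- track 7+track 6+track 10: duration 2+4+5=11, value 17+21+24=62
Best: 71 pts.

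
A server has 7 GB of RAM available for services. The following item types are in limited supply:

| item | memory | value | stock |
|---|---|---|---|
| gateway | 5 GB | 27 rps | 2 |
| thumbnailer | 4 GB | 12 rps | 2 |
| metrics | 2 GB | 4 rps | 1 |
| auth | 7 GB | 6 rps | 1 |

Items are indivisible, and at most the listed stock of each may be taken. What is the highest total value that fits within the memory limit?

31 rps

Top feasible selections:
- 1×gateway + 1×metrics: memory 7, value 31
- 1×gateway: memory 5, value 27
- 1×thumbnailer + 1×metrics: memory 6, value 16
Best: 31 rps.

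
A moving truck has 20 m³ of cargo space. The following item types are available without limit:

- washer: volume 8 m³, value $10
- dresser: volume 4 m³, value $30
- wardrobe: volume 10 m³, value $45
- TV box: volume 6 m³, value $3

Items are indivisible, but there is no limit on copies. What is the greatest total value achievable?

$150

Best value-per-unit is dresser at 30/4, and filling with it alone uses volume 5×4=20. No mix of the others beats 5×30 = 150.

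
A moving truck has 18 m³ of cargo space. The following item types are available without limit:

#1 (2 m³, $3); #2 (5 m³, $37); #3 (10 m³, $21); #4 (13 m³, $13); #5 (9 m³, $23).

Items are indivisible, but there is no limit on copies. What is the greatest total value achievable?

$114

Best value-per-unit is #2 at 37/5; filling with it alone gives 3×37 = 111.
Optimal mix: 1×#1 + 3×#2 → volume 17, value 114.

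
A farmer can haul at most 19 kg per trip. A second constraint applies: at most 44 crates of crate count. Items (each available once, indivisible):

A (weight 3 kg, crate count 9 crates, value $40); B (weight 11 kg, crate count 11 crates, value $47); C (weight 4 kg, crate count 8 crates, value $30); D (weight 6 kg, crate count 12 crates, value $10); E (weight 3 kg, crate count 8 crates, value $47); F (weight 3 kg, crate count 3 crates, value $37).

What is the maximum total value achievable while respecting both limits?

Feasible sets respecting both limits:
- A+C+D+E+F: weight 19, crate count 40, value 164
- A+C+E+F: weight 13, crate count 28, value 154
- A+B+E: weight 17, crate count 28, value 134
- A+D+E+F: weight 15, crate count 32, value 134
Best: $164.

$164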